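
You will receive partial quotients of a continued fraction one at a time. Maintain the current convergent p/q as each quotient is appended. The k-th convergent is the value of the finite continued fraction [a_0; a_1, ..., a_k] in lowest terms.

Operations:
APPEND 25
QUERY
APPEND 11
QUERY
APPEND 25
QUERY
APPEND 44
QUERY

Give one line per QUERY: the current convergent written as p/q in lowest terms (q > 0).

25/1
276/11
6925/276
304976/12155

APPEND 25: p_0 = 25·1 + 0 = 25, q_0 = 25·0 + 1 = 1 → 25/1
APPEND 11: p_1 = 11·25 + 1 = 276, q_1 = 11·1 + 0 = 11 → 276/11
APPEND 25: p_2 = 25·276 + 25 = 6925, q_2 = 25·11 + 1 = 276 → 6925/276
APPEND 44: p_3 = 44·6925 + 276 = 304976, q_3 = 44·276 + 11 = 12155 → 304976/12155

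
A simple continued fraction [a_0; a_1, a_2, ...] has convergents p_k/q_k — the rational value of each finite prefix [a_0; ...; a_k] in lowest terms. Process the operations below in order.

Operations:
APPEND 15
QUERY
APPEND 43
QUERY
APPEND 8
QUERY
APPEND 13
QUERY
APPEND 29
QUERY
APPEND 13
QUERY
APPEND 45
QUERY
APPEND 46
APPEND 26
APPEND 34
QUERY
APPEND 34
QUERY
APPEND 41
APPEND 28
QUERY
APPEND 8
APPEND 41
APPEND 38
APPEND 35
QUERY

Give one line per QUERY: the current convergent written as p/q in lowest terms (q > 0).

APPEND 15: p_0 = 15·1 + 0 = 15, q_0 = 15·0 + 1 = 1 → 15/1
APPEND 43: p_1 = 43·15 + 1 = 646, q_1 = 43·1 + 0 = 43 → 646/43
APPEND 8: p_2 = 8·646 + 15 = 5183, q_2 = 8·43 + 1 = 345 → 5183/345
APPEND 13: p_3 = 13·5183 + 646 = 68025, q_3 = 13·345 + 43 = 4528 → 68025/4528
APPEND 29: p_4 = 29·68025 + 5183 = 1977908, q_4 = 29·4528 + 345 = 131657 → 1977908/131657
APPEND 13: p_5 = 13·1977908 + 68025 = 25780829, q_5 = 13·131657 + 4528 = 1716069 → 25780829/1716069
APPEND 45: p_6 = 45·25780829 + 1977908 = 1162115213, q_6 = 45·1716069 + 131657 = 77354762 → 1162115213/77354762
APPEND 46: p_7 = 46·1162115213 + 25780829 = 53483080627, q_7 = 46·77354762 + 1716069 = 3560035121 → 53483080627/3560035121
APPEND 26: p_8 = 26·53483080627 + 1162115213 = 1391722211515, q_8 = 26·3560035121 + 77354762 = 92638267908 → 1391722211515/92638267908
APPEND 34: p_9 = 34·1391722211515 + 53483080627 = 47372038272137, q_9 = 34·92638267908 + 3560035121 = 3153261143993 → 47372038272137/3153261143993
APPEND 34: p_10 = 34·47372038272137 + 1391722211515 = 1612041023464173, q_10 = 34·3153261143993 + 92638267908 = 107303517163670 → 1612041023464173/107303517163670
APPEND 41: p_11 = 41·1612041023464173 + 47372038272137 = 66141054000303230, q_11 = 41·107303517163670 + 3153261143993 = 4402597464854463 → 66141054000303230/4402597464854463
APPEND 28: p_12 = 28·66141054000303230 + 1612041023464173 = 1853561553031954613, q_12 = 28·4402597464854463 + 107303517163670 = 123380032533088634 → 1853561553031954613/123380032533088634
APPEND 8: p_13 = 8·1853561553031954613 + 66141054000303230 = 14894633478255940134, q_13 = 8·123380032533088634 + 4402597464854463 = 991442857729563535 → 14894633478255940134/991442857729563535
APPEND 41: p_14 = 41·14894633478255940134 + 1853561553031954613 = 612533534161525500107, q_14 = 41·991442857729563535 + 123380032533088634 = 40772537199445193569 → 612533534161525500107/40772537199445193569
APPEND 38: p_15 = 38·612533534161525500107 + 14894633478255940134 = 23291168931616224944200, q_15 = 38·40772537199445193569 + 991442857729563535 = 1550347856436646919157 → 23291168931616224944200/1550347856436646919157
APPEND 35: p_16 = 35·23291168931616224944200 + 612533534161525500107 = 815803446140729398547107, q_16 = 35·1550347856436646919157 + 40772537199445193569 = 54302947512482087364064 → 815803446140729398547107/54302947512482087364064

15/1
646/43
5183/345
68025/4528
1977908/131657
25780829/1716069
1162115213/77354762
47372038272137/3153261143993
1612041023464173/107303517163670
1853561553031954613/123380032533088634
815803446140729398547107/54302947512482087364064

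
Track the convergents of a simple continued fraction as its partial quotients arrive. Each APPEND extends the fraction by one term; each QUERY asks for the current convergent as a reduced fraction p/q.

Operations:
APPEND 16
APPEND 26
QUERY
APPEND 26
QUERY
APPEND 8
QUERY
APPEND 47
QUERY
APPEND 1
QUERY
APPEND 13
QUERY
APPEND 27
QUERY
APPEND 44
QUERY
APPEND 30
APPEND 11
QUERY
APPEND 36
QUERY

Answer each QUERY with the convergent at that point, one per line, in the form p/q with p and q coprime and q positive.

417/26
10858/677
87281/5442
4113065/256451
4200346/261893
58717563/3661060
1589574547/99110513
69999997631/4364523632
23187484535878/1445747537835
836851032795085/52177946181533

APPEND 16: p_0 = 16·1 + 0 = 16, q_0 = 16·0 + 1 = 1 → 16/1
APPEND 26: p_1 = 26·16 + 1 = 417, q_1 = 26·1 + 0 = 26 → 417/26
APPEND 26: p_2 = 26·417 + 16 = 10858, q_2 = 26·26 + 1 = 677 → 10858/677
APPEND 8: p_3 = 8·10858 + 417 = 87281, q_3 = 8·677 + 26 = 5442 → 87281/5442
APPEND 47: p_4 = 47·87281 + 10858 = 4113065, q_4 = 47·5442 + 677 = 256451 → 4113065/256451
APPEND 1: p_5 = 1·4113065 + 87281 = 4200346, q_5 = 1·256451 + 5442 = 261893 → 4200346/261893
APPEND 13: p_6 = 13·4200346 + 4113065 = 58717563, q_6 = 13·261893 + 256451 = 3661060 → 58717563/3661060
APPEND 27: p_7 = 27·58717563 + 4200346 = 1589574547, q_7 = 27·3661060 + 261893 = 99110513 → 1589574547/99110513
APPEND 44: p_8 = 44·1589574547 + 58717563 = 69999997631, q_8 = 44·99110513 + 3661060 = 4364523632 → 69999997631/4364523632
APPEND 30: p_9 = 30·69999997631 + 1589574547 = 2101589503477, q_9 = 30·4364523632 + 99110513 = 131034819473 → 2101589503477/131034819473
APPEND 11: p_10 = 11·2101589503477 + 69999997631 = 23187484535878, q_10 = 11·131034819473 + 4364523632 = 1445747537835 → 23187484535878/1445747537835
APPEND 36: p_11 = 36·23187484535878 + 2101589503477 = 836851032795085, q_11 = 36·1445747537835 + 131034819473 = 52177946181533 → 836851032795085/52177946181533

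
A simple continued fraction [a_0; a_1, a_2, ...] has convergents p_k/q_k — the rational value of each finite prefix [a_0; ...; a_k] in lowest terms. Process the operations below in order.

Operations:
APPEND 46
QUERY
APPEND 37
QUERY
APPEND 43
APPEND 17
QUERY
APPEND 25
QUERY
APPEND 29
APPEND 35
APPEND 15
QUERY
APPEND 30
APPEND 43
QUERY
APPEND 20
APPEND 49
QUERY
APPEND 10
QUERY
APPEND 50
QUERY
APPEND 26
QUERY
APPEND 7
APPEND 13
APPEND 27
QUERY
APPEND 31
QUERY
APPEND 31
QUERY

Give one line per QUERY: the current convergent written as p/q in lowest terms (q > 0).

APPEND 46: p_0 = 46·1 + 0 = 46, q_0 = 46·0 + 1 = 1 → 46/1
APPEND 37: p_1 = 37·46 + 1 = 1703, q_1 = 37·1 + 0 = 37 → 1703/37
APPEND 43: p_2 = 43·1703 + 46 = 73275, q_2 = 43·37 + 1 = 1592 → 73275/1592
APPEND 17: p_3 = 17·73275 + 1703 = 1247378, q_3 = 17·1592 + 37 = 27101 → 1247378/27101
APPEND 25: p_4 = 25·1247378 + 73275 = 31257725, q_4 = 25·27101 + 1592 = 679117 → 31257725/679117
APPEND 29: p_5 = 29·31257725 + 1247378 = 907721403, q_5 = 29·679117 + 27101 = 19721494 → 907721403/19721494
APPEND 35: p_6 = 35·907721403 + 31257725 = 31801506830, q_6 = 35·19721494 + 679117 = 690931407 → 31801506830/690931407
APPEND 15: p_7 = 15·31801506830 + 907721403 = 477930323853, q_7 = 15·690931407 + 19721494 = 10383692599 → 477930323853/10383692599
APPEND 30: p_8 = 30·477930323853 + 31801506830 = 14369711222420, q_8 = 30·10383692599 + 690931407 = 312201709377 → 14369711222420/312201709377
APPEND 43: p_9 = 43·14369711222420 + 477930323853 = 618375512887913, q_9 = 43·312201709377 + 10383692599 = 13435057195810 → 618375512887913/13435057195810
APPEND 20: p_10 = 20·618375512887913 + 14369711222420 = 12381879968980680, q_10 = 20·13435057195810 + 312201709377 = 269013345625577 → 12381879968980680/269013345625577
APPEND 49: p_11 = 49·12381879968980680 + 618375512887913 = 607330493992941233, q_11 = 49·269013345625577 + 13435057195810 = 13195088992849083 → 607330493992941233/13195088992849083
APPEND 10: p_12 = 10·607330493992941233 + 12381879968980680 = 6085686819898393010, q_12 = 10·13195088992849083 + 269013345625577 = 132219903274116407 → 6085686819898393010/132219903274116407
APPEND 50: p_13 = 50·6085686819898393010 + 607330493992941233 = 304891671488912591733, q_13 = 50·132219903274116407 + 13195088992849083 = 6624190252698669433 → 304891671488912591733/6624190252698669433
APPEND 26: p_14 = 26·304891671488912591733 + 6085686819898393010 = 7933269145531625778068, q_14 = 26·6624190252698669433 + 132219903274116407 = 172361166473439521665 → 7933269145531625778068/172361166473439521665
APPEND 7: p_15 = 7·7933269145531625778068 + 304891671488912591733 = 55837775690210293038209, q_15 = 7·172361166473439521665 + 6624190252698669433 = 1213152355566775321088 → 55837775690210293038209/1213152355566775321088
APPEND 13: p_16 = 13·55837775690210293038209 + 7933269145531625778068 = 733824353118265435274785, q_16 = 13·1213152355566775321088 + 172361166473439521665 = 15943341788841518695809 → 733824353118265435274785/15943341788841518695809
APPEND 27: p_17 = 27·733824353118265435274785 + 55837775690210293038209 = 19869095309883377045457404, q_17 = 27·15943341788841518695809 + 1213152355566775321088 = 431683380654287780107931 → 19869095309883377045457404/431683380654287780107931
APPEND 31: p_18 = 31·19869095309883377045457404 + 733824353118265435274785 = 616675778959502953844454309, q_18 = 31·431683380654287780107931 + 15943341788841518695809 = 13398128142071762702041670 → 616675778959502953844454309/13398128142071762702041670
APPEND 31: p_19 = 31·616675778959502953844454309 + 19869095309883377045457404 = 19136818243054474946223540983, q_19 = 31·13398128142071762702041670 + 431683380654287780107931 = 415773655784878931543399701 → 19136818243054474946223540983/415773655784878931543399701

46/1
1703/37
1247378/27101
31257725/679117
477930323853/10383692599
618375512887913/13435057195810
607330493992941233/13195088992849083
6085686819898393010/132219903274116407
304891671488912591733/6624190252698669433
7933269145531625778068/172361166473439521665
19869095309883377045457404/431683380654287780107931
616675778959502953844454309/13398128142071762702041670
19136818243054474946223540983/415773655784878931543399701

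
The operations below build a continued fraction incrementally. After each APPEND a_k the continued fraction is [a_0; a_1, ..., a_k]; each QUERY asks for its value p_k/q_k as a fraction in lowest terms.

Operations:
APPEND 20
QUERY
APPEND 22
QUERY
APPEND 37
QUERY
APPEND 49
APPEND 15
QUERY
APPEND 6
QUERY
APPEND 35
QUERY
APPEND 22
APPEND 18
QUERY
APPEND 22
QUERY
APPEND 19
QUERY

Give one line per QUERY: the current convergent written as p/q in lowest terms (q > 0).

APPEND 20: p_0 = 20·1 + 0 = 20, q_0 = 20·0 + 1 = 1 → 20/1
APPEND 22: p_1 = 22·20 + 1 = 441, q_1 = 22·1 + 0 = 22 → 441/22
APPEND 37: p_2 = 37·441 + 20 = 16337, q_2 = 37·22 + 1 = 815 → 16337/815
APPEND 49: p_3 = 49·16337 + 441 = 800954, q_3 = 49·815 + 22 = 39957 → 800954/39957
APPEND 15: p_4 = 15·800954 + 16337 = 12030647, q_4 = 15·39957 + 815 = 600170 → 12030647/600170
APPEND 6: p_5 = 6·12030647 + 800954 = 72984836, q_5 = 6·600170 + 39957 = 3640977 → 72984836/3640977
APPEND 35: p_6 = 35·72984836 + 12030647 = 2566499907, q_6 = 35·3640977 + 600170 = 128034365 → 2566499907/128034365
APPEND 22: p_7 = 22·2566499907 + 72984836 = 56535982790, q_7 = 22·128034365 + 3640977 = 2820397007 → 56535982790/2820397007
APPEND 18: p_8 = 18·56535982790 + 2566499907 = 1020214190127, q_8 = 18·2820397007 + 128034365 = 50895180491 → 1020214190127/50895180491
APPEND 22: p_9 = 22·1020214190127 + 56535982790 = 22501248165584, q_9 = 22·50895180491 + 2820397007 = 1122514367809 → 22501248165584/1122514367809
APPEND 19: p_10 = 19·22501248165584 + 1020214190127 = 428543929336223, q_10 = 19·1122514367809 + 50895180491 = 21378668168862 → 428543929336223/21378668168862

20/1
441/22
16337/815
12030647/600170
72984836/3640977
2566499907/128034365
1020214190127/50895180491
22501248165584/1122514367809
428543929336223/21378668168862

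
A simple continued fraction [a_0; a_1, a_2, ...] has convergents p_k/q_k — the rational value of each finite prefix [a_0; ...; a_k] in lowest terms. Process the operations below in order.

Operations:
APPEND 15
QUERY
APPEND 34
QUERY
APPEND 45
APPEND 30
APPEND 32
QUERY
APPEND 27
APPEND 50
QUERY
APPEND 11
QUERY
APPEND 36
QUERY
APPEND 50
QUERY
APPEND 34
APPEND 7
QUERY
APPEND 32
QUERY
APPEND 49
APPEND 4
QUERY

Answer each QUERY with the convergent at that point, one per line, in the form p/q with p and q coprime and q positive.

15/1
511/34
22128962/1472379
29930768212/1991482229
329836623117/21946104716
11904049200424/792051252005
595532296644317/39624508704966
142415547242394731/9475801939250909
4577557513891738594/304573687403249937
902348492425642081942/60038919626197241225

APPEND 15: p_0 = 15·1 + 0 = 15, q_0 = 15·0 + 1 = 1 → 15/1
APPEND 34: p_1 = 34·15 + 1 = 511, q_1 = 34·1 + 0 = 34 → 511/34
APPEND 45: p_2 = 45·511 + 15 = 23010, q_2 = 45·34 + 1 = 1531 → 23010/1531
APPEND 30: p_3 = 30·23010 + 511 = 690811, q_3 = 30·1531 + 34 = 45964 → 690811/45964
APPEND 32: p_4 = 32·690811 + 23010 = 22128962, q_4 = 32·45964 + 1531 = 1472379 → 22128962/1472379
APPEND 27: p_5 = 27·22128962 + 690811 = 598172785, q_5 = 27·1472379 + 45964 = 39800197 → 598172785/39800197
APPEND 50: p_6 = 50·598172785 + 22128962 = 29930768212, q_6 = 50·39800197 + 1472379 = 1991482229 → 29930768212/1991482229
APPEND 11: p_7 = 11·29930768212 + 598172785 = 329836623117, q_7 = 11·1991482229 + 39800197 = 21946104716 → 329836623117/21946104716
APPEND 36: p_8 = 36·329836623117 + 29930768212 = 11904049200424, q_8 = 36·21946104716 + 1991482229 = 792051252005 → 11904049200424/792051252005
APPEND 50: p_9 = 50·11904049200424 + 329836623117 = 595532296644317, q_9 = 50·792051252005 + 21946104716 = 39624508704966 → 595532296644317/39624508704966
APPEND 34: p_10 = 34·595532296644317 + 11904049200424 = 20260002135107202, q_10 = 34·39624508704966 + 792051252005 = 1348025347220849 → 20260002135107202/1348025347220849
APPEND 7: p_11 = 7·20260002135107202 + 595532296644317 = 142415547242394731, q_11 = 7·1348025347220849 + 39624508704966 = 9475801939250909 → 142415547242394731/9475801939250909
APPEND 32: p_12 = 32·142415547242394731 + 20260002135107202 = 4577557513891738594, q_12 = 32·9475801939250909 + 1348025347220849 = 304573687403249937 → 4577557513891738594/304573687403249937
APPEND 49: p_13 = 49·4577557513891738594 + 142415547242394731 = 224442733727937585837, q_13 = 49·304573687403249937 + 9475801939250909 = 14933586484698497822 → 224442733727937585837/14933586484698497822
APPEND 4: p_14 = 4·224442733727937585837 + 4577557513891738594 = 902348492425642081942, q_14 = 4·14933586484698497822 + 304573687403249937 = 60038919626197241225 → 902348492425642081942/60038919626197241225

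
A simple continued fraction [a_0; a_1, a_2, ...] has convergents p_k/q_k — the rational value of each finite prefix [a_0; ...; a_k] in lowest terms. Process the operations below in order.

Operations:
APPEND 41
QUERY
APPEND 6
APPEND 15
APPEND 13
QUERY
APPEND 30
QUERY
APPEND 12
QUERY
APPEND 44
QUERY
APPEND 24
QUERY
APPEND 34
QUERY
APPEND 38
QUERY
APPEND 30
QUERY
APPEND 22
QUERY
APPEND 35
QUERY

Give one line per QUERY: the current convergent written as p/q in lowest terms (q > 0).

APPEND 41: p_0 = 41·1 + 0 = 41, q_0 = 41·0 + 1 = 1 → 41/1
APPEND 6: p_1 = 6·41 + 1 = 247, q_1 = 6·1 + 0 = 6 → 247/6
APPEND 15: p_2 = 15·247 + 41 = 3746, q_2 = 15·6 + 1 = 91 → 3746/91
APPEND 13: p_3 = 13·3746 + 247 = 48945, q_3 = 13·91 + 6 = 1189 → 48945/1189
APPEND 30: p_4 = 30·48945 + 3746 = 1472096, q_4 = 30·1189 + 91 = 35761 → 1472096/35761
APPEND 12: p_5 = 12·1472096 + 48945 = 17714097, q_5 = 12·35761 + 1189 = 430321 → 17714097/430321
APPEND 44: p_6 = 44·17714097 + 1472096 = 780892364, q_6 = 44·430321 + 35761 = 18969885 → 780892364/18969885
APPEND 24: p_7 = 24·780892364 + 17714097 = 18759130833, q_7 = 24·18969885 + 430321 = 455707561 → 18759130833/455707561
APPEND 34: p_8 = 34·18759130833 + 780892364 = 638591340686, q_8 = 34·455707561 + 18969885 = 15513026959 → 638591340686/15513026959
APPEND 38: p_9 = 38·638591340686 + 18759130833 = 24285230076901, q_9 = 38·15513026959 + 455707561 = 589950732003 → 24285230076901/589950732003
APPEND 30: p_10 = 30·24285230076901 + 638591340686 = 729195493647716, q_10 = 30·589950732003 + 15513026959 = 17714034987049 → 729195493647716/17714034987049
APPEND 22: p_11 = 22·729195493647716 + 24285230076901 = 16066586090326653, q_11 = 22·17714034987049 + 589950732003 = 390298720447081 → 16066586090326653/390298720447081
APPEND 35: p_12 = 35·16066586090326653 + 729195493647716 = 563059708655080571, q_12 = 35·390298720447081 + 17714034987049 = 13678169250634884 → 563059708655080571/13678169250634884

41/1
48945/1189
1472096/35761
17714097/430321
780892364/18969885
18759130833/455707561
638591340686/15513026959
24285230076901/589950732003
729195493647716/17714034987049
16066586090326653/390298720447081
563059708655080571/13678169250634884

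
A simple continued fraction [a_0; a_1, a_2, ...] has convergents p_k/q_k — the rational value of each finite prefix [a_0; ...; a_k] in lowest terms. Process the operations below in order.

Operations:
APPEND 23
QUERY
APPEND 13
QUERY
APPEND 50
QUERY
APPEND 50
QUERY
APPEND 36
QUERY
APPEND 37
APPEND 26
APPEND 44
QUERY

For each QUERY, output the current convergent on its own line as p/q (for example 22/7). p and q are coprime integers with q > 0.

APPEND 23: p_0 = 23·1 + 0 = 23, q_0 = 23·0 + 1 = 1 → 23/1
APPEND 13: p_1 = 13·23 + 1 = 300, q_1 = 13·1 + 0 = 13 → 300/13
APPEND 50: p_2 = 50·300 + 23 = 15023, q_2 = 50·13 + 1 = 651 → 15023/651
APPEND 50: p_3 = 50·15023 + 300 = 751450, q_3 = 50·651 + 13 = 32563 → 751450/32563
APPEND 36: p_4 = 36·751450 + 15023 = 27067223, q_4 = 36·32563 + 651 = 1172919 → 27067223/1172919
APPEND 37: p_5 = 37·27067223 + 751450 = 1002238701, q_5 = 37·1172919 + 32563 = 43430566 → 1002238701/43430566
APPEND 26: p_6 = 26·1002238701 + 27067223 = 26085273449, q_6 = 26·43430566 + 1172919 = 1130367635 → 26085273449/1130367635
APPEND 44: p_7 = 44·26085273449 + 1002238701 = 1148754270457, q_7 = 44·1130367635 + 43430566 = 49779606506 → 1148754270457/49779606506

23/1
300/13
15023/651
751450/32563
27067223/1172919
1148754270457/49779606506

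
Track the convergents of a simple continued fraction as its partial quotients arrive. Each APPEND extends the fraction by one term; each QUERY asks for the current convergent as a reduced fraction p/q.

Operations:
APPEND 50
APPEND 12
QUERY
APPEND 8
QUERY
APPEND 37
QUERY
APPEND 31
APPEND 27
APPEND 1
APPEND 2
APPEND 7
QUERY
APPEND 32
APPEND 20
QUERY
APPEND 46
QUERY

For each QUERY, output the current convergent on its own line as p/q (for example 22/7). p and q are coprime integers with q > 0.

APPEND 50: p_0 = 50·1 + 0 = 50, q_0 = 50·0 + 1 = 1 → 50/1
APPEND 12: p_1 = 12·50 + 1 = 601, q_1 = 12·1 + 0 = 12 → 601/12
APPEND 8: p_2 = 8·601 + 50 = 4858, q_2 = 8·12 + 1 = 97 → 4858/97
APPEND 37: p_3 = 37·4858 + 601 = 180347, q_3 = 37·97 + 12 = 3601 → 180347/3601
APPEND 31: p_4 = 31·180347 + 4858 = 5595615, q_4 = 31·3601 + 97 = 111728 → 5595615/111728
APPEND 27: p_5 = 27·5595615 + 180347 = 151261952, q_5 = 27·111728 + 3601 = 3020257 → 151261952/3020257
APPEND 1: p_6 = 1·151261952 + 5595615 = 156857567, q_6 = 1·3020257 + 111728 = 3131985 → 156857567/3131985
APPEND 2: p_7 = 2·156857567 + 151261952 = 464977086, q_7 = 2·3131985 + 3020257 = 9284227 → 464977086/9284227
APPEND 7: p_8 = 7·464977086 + 156857567 = 3411697169, q_8 = 7·9284227 + 3131985 = 68121574 → 3411697169/68121574
APPEND 32: p_9 = 32·3411697169 + 464977086 = 109639286494, q_9 = 32·68121574 + 9284227 = 2189174595 → 109639286494/2189174595
APPEND 20: p_10 = 20·109639286494 + 3411697169 = 2196197427049, q_10 = 20·2189174595 + 68121574 = 43851613474 → 2196197427049/43851613474
APPEND 46: p_11 = 46·2196197427049 + 109639286494 = 101134720930748, q_11 = 46·43851613474 + 2189174595 = 2019363394399 → 101134720930748/2019363394399

601/12
4858/97
180347/3601
3411697169/68121574
2196197427049/43851613474
101134720930748/2019363394399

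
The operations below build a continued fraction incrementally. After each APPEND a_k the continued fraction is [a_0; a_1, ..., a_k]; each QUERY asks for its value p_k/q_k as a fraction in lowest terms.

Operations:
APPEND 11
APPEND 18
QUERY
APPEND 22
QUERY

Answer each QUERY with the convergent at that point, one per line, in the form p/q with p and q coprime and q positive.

199/18
4389/397

APPEND 11: p_0 = 11·1 + 0 = 11, q_0 = 11·0 + 1 = 1 → 11/1
APPEND 18: p_1 = 18·11 + 1 = 199, q_1 = 18·1 + 0 = 18 → 199/18
APPEND 22: p_2 = 22·199 + 11 = 4389, q_2 = 22·18 + 1 = 397 → 4389/397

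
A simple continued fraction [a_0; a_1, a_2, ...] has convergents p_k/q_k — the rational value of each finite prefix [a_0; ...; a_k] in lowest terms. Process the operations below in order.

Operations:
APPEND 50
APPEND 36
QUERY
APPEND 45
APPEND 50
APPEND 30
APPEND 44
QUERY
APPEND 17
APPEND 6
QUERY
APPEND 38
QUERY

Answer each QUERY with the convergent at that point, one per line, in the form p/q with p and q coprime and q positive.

APPEND 50: p_0 = 50·1 + 0 = 50, q_0 = 50·0 + 1 = 1 → 50/1
APPEND 36: p_1 = 36·50 + 1 = 1801, q_1 = 36·1 + 0 = 36 → 1801/36
APPEND 45: p_2 = 45·1801 + 50 = 81095, q_2 = 45·36 + 1 = 1621 → 81095/1621
APPEND 50: p_3 = 50·81095 + 1801 = 4056551, q_3 = 50·1621 + 36 = 81086 → 4056551/81086
APPEND 30: p_4 = 30·4056551 + 81095 = 121777625, q_4 = 30·81086 + 1621 = 2434201 → 121777625/2434201
APPEND 44: p_5 = 44·121777625 + 4056551 = 5362272051, q_5 = 44·2434201 + 81086 = 107185930 → 5362272051/107185930
APPEND 17: p_6 = 17·5362272051 + 121777625 = 91280402492, q_6 = 17·107185930 + 2434201 = 1824595011 → 91280402492/1824595011
APPEND 6: p_7 = 6·91280402492 + 5362272051 = 553044687003, q_7 = 6·1824595011 + 107185930 = 11054755996 → 553044687003/11054755996
APPEND 38: p_8 = 38·553044687003 + 91280402492 = 21106978508606, q_8 = 38·11054755996 + 1824595011 = 421905322859 → 21106978508606/421905322859

1801/36
5362272051/107185930
553044687003/11054755996
21106978508606/421905322859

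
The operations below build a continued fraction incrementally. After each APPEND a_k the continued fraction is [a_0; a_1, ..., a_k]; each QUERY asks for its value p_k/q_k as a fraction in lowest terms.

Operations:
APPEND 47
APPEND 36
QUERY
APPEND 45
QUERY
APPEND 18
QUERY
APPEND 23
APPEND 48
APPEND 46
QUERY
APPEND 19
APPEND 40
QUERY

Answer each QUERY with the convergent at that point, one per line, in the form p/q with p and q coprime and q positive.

1693/36
76232/1621
1373869/29214
70033756745/1489200331
53356560258185/1134575823011

APPEND 47: p_0 = 47·1 + 0 = 47, q_0 = 47·0 + 1 = 1 → 47/1
APPEND 36: p_1 = 36·47 + 1 = 1693, q_1 = 36·1 + 0 = 36 → 1693/36
APPEND 45: p_2 = 45·1693 + 47 = 76232, q_2 = 45·36 + 1 = 1621 → 76232/1621
APPEND 18: p_3 = 18·76232 + 1693 = 1373869, q_3 = 18·1621 + 36 = 29214 → 1373869/29214
APPEND 23: p_4 = 23·1373869 + 76232 = 31675219, q_4 = 23·29214 + 1621 = 673543 → 31675219/673543
APPEND 48: p_5 = 48·31675219 + 1373869 = 1521784381, q_5 = 48·673543 + 29214 = 32359278 → 1521784381/32359278
APPEND 46: p_6 = 46·1521784381 + 31675219 = 70033756745, q_6 = 46·32359278 + 673543 = 1489200331 → 70033756745/1489200331
APPEND 19: p_7 = 19·70033756745 + 1521784381 = 1332163162536, q_7 = 19·1489200331 + 32359278 = 28327165567 → 1332163162536/28327165567
APPEND 40: p_8 = 40·1332163162536 + 70033756745 = 53356560258185, q_8 = 40·28327165567 + 1489200331 = 1134575823011 → 53356560258185/1134575823011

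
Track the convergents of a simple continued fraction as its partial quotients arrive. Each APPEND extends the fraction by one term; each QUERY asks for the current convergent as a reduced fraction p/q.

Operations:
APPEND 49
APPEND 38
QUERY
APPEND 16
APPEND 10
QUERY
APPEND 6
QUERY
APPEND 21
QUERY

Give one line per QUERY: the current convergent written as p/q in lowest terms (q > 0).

APPEND 49: p_0 = 49·1 + 0 = 49, q_0 = 49·0 + 1 = 1 → 49/1
APPEND 38: p_1 = 38·49 + 1 = 1863, q_1 = 38·1 + 0 = 38 → 1863/38
APPEND 16: p_2 = 16·1863 + 49 = 29857, q_2 = 16·38 + 1 = 609 → 29857/609
APPEND 10: p_3 = 10·29857 + 1863 = 300433, q_3 = 10·609 + 38 = 6128 → 300433/6128
APPEND 6: p_4 = 6·300433 + 29857 = 1832455, q_4 = 6·6128 + 609 = 37377 → 1832455/37377
APPEND 21: p_5 = 21·1832455 + 300433 = 38781988, q_5 = 21·37377 + 6128 = 791045 → 38781988/791045

1863/38
300433/6128
1832455/37377
38781988/791045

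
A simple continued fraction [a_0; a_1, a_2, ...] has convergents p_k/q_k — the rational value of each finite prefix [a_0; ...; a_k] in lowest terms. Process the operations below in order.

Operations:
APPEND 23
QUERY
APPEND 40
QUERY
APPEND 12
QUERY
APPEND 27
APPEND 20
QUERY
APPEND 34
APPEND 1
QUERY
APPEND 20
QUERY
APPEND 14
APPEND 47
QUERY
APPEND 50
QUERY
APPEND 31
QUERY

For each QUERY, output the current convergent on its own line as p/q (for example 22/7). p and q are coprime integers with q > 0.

APPEND 23: p_0 = 23·1 + 0 = 23, q_0 = 23·0 + 1 = 1 → 23/1
APPEND 40: p_1 = 40·23 + 1 = 921, q_1 = 40·1 + 0 = 40 → 921/40
APPEND 12: p_2 = 12·921 + 23 = 11075, q_2 = 12·40 + 1 = 481 → 11075/481
APPEND 27: p_3 = 27·11075 + 921 = 299946, q_3 = 27·481 + 40 = 13027 → 299946/13027
APPEND 20: p_4 = 20·299946 + 11075 = 6009995, q_4 = 20·13027 + 481 = 261021 → 6009995/261021
APPEND 34: p_5 = 34·6009995 + 299946 = 204639776, q_5 = 34·261021 + 13027 = 8887741 → 204639776/8887741
APPEND 1: p_6 = 1·204639776 + 6009995 = 210649771, q_6 = 1·8887741 + 261021 = 9148762 → 210649771/9148762
APPEND 20: p_7 = 20·210649771 + 204639776 = 4417635196, q_7 = 20·9148762 + 8887741 = 191862981 → 4417635196/191862981
APPEND 14: p_8 = 14·4417635196 + 210649771 = 62057542515, q_8 = 14·191862981 + 9148762 = 2695230496 → 62057542515/2695230496
APPEND 47: p_9 = 47·62057542515 + 4417635196 = 2921122133401, q_9 = 47·2695230496 + 191862981 = 126867696293 → 2921122133401/126867696293
APPEND 50: p_10 = 50·2921122133401 + 62057542515 = 146118164212565, q_10 = 50·126867696293 + 2695230496 = 6346080045146 → 146118164212565/6346080045146
APPEND 31: p_11 = 31·146118164212565 + 2921122133401 = 4532584212722916, q_11 = 31·6346080045146 + 126867696293 = 196855349095819 → 4532584212722916/196855349095819

23/1
921/40
11075/481
6009995/261021
210649771/9148762
4417635196/191862981
2921122133401/126867696293
146118164212565/6346080045146
4532584212722916/196855349095819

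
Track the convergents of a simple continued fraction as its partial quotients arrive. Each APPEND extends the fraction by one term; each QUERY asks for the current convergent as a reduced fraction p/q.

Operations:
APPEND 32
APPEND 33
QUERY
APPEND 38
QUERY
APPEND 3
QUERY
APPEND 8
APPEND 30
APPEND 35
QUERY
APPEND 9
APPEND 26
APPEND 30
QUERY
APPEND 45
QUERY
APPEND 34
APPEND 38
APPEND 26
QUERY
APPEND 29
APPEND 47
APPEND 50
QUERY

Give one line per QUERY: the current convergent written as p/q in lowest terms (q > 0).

APPEND 32: p_0 = 32·1 + 0 = 32, q_0 = 32·0 + 1 = 1 → 32/1
APPEND 33: p_1 = 33·32 + 1 = 1057, q_1 = 33·1 + 0 = 33 → 1057/33
APPEND 38: p_2 = 38·1057 + 32 = 40198, q_2 = 38·33 + 1 = 1255 → 40198/1255
APPEND 3: p_3 = 3·40198 + 1057 = 121651, q_3 = 3·1255 + 33 = 3798 → 121651/3798
APPEND 8: p_4 = 8·121651 + 40198 = 1013406, q_4 = 8·3798 + 1255 = 31639 → 1013406/31639
APPEND 30: p_5 = 30·1013406 + 121651 = 30523831, q_5 = 30·31639 + 3798 = 952968 → 30523831/952968
APPEND 35: p_6 = 35·30523831 + 1013406 = 1069347491, q_6 = 35·952968 + 31639 = 33385519 → 1069347491/33385519
APPEND 9: p_7 = 9·1069347491 + 30523831 = 9654651250, q_7 = 9·33385519 + 952968 = 301422639 → 9654651250/301422639
APPEND 26: p_8 = 26·9654651250 + 1069347491 = 252090279991, q_8 = 26·301422639 + 33385519 = 7870374133 → 252090279991/7870374133
APPEND 30: p_9 = 30·252090279991 + 9654651250 = 7572363050980, q_9 = 30·7870374133 + 301422639 = 236412646629 → 7572363050980/236412646629
APPEND 45: p_10 = 45·7572363050980 + 252090279991 = 341008427574091, q_10 = 45·236412646629 + 7870374133 = 10646439472438 → 341008427574091/10646439472438
APPEND 34: p_11 = 34·341008427574091 + 7572363050980 = 11601858900570074, q_11 = 34·10646439472438 + 236412646629 = 362215354709521 → 11601858900570074/362215354709521
APPEND 38: p_12 = 38·11601858900570074 + 341008427574091 = 441211646649236903, q_12 = 38·362215354709521 + 10646439472438 = 13774829918434236 → 441211646649236903/13774829918434236
APPEND 26: p_13 = 26·441211646649236903 + 11601858900570074 = 11483104671780729552, q_13 = 26·13774829918434236 + 362215354709521 = 358507793233999657 → 11483104671780729552/358507793233999657
APPEND 29: p_14 = 29·11483104671780729552 + 441211646649236903 = 333451247128290393911, q_14 = 29·358507793233999657 + 13774829918434236 = 10410500833704424289 → 333451247128290393911/10410500833704424289
APPEND 47: p_15 = 47·333451247128290393911 + 11483104671780729552 = 15683691719701429243369, q_15 = 47·10410500833704424289 + 358507793233999657 = 489652046977341941240 → 15683691719701429243369/489652046977341941240
APPEND 50: p_16 = 50·15683691719701429243369 + 333451247128290393911 = 784518037232199752562361, q_16 = 50·489652046977341941240 + 10410500833704424289 = 24493012849700801486289 → 784518037232199752562361/24493012849700801486289

1057/33
40198/1255
121651/3798
1069347491/33385519
7572363050980/236412646629
341008427574091/10646439472438
11483104671780729552/358507793233999657
784518037232199752562361/24493012849700801486289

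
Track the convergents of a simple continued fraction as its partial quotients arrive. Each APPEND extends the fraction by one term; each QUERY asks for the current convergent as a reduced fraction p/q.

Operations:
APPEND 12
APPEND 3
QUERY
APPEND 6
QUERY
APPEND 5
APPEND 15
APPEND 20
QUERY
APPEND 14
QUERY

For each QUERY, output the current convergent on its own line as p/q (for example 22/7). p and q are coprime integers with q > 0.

APPEND 12: p_0 = 12·1 + 0 = 12, q_0 = 12·0 + 1 = 1 → 12/1
APPEND 3: p_1 = 3·12 + 1 = 37, q_1 = 3·1 + 0 = 3 → 37/3
APPEND 6: p_2 = 6·37 + 12 = 234, q_2 = 6·3 + 1 = 19 → 234/19
APPEND 5: p_3 = 5·234 + 37 = 1207, q_3 = 5·19 + 3 = 98 → 1207/98
APPEND 15: p_4 = 15·1207 + 234 = 18339, q_4 = 15·98 + 19 = 1489 → 18339/1489
APPEND 20: p_5 = 20·18339 + 1207 = 367987, q_5 = 20·1489 + 98 = 29878 → 367987/29878
APPEND 14: p_6 = 14·367987 + 18339 = 5170157, q_6 = 14·29878 + 1489 = 419781 → 5170157/419781

37/3
234/19
367987/29878
5170157/419781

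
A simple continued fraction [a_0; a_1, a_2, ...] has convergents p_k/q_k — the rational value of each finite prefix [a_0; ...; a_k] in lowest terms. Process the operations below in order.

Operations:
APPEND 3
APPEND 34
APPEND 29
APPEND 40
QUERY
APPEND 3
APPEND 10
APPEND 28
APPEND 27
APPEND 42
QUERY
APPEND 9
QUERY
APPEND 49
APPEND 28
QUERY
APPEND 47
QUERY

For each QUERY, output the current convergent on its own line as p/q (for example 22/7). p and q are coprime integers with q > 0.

119703/39514
119447315011/39429598303
1077867316373/355804358638
1483256350200437/489623413162458
69765983405237827/23029774261807091

APPEND 3: p_0 = 3·1 + 0 = 3, q_0 = 3·0 + 1 = 1 → 3/1
APPEND 34: p_1 = 34·3 + 1 = 103, q_1 = 34·1 + 0 = 34 → 103/34
APPEND 29: p_2 = 29·103 + 3 = 2990, q_2 = 29·34 + 1 = 987 → 2990/987
APPEND 40: p_3 = 40·2990 + 103 = 119703, q_3 = 40·987 + 34 = 39514 → 119703/39514
APPEND 3: p_4 = 3·119703 + 2990 = 362099, q_4 = 3·39514 + 987 = 119529 → 362099/119529
APPEND 10: p_5 = 10·362099 + 119703 = 3740693, q_5 = 10·119529 + 39514 = 1234804 → 3740693/1234804
APPEND 28: p_6 = 28·3740693 + 362099 = 105101503, q_6 = 28·1234804 + 119529 = 34694041 → 105101503/34694041
APPEND 27: p_7 = 27·105101503 + 3740693 = 2841481274, q_7 = 27·34694041 + 1234804 = 937973911 → 2841481274/937973911
APPEND 42: p_8 = 42·2841481274 + 105101503 = 119447315011, q_8 = 42·937973911 + 34694041 = 39429598303 → 119447315011/39429598303
APPEND 9: p_9 = 9·119447315011 + 2841481274 = 1077867316373, q_9 = 9·39429598303 + 937973911 = 355804358638 → 1077867316373/355804358638
APPEND 49: p_10 = 49·1077867316373 + 119447315011 = 52934945817288, q_10 = 49·355804358638 + 39429598303 = 17473843171565 → 52934945817288/17473843171565
APPEND 28: p_11 = 28·52934945817288 + 1077867316373 = 1483256350200437, q_11 = 28·17473843171565 + 355804358638 = 489623413162458 → 1483256350200437/489623413162458
APPEND 47: p_12 = 47·1483256350200437 + 52934945817288 = 69765983405237827, q_12 = 47·489623413162458 + 17473843171565 = 23029774261807091 → 69765983405237827/23029774261807091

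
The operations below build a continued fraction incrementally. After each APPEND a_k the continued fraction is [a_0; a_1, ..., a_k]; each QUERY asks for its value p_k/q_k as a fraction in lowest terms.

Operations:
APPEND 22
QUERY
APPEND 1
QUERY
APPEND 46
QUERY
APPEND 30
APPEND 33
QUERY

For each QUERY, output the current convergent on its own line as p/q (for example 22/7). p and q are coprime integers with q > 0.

APPEND 22: p_0 = 22·1 + 0 = 22, q_0 = 22·0 + 1 = 1 → 22/1
APPEND 1: p_1 = 1·22 + 1 = 23, q_1 = 1·1 + 0 = 1 → 23/1
APPEND 46: p_2 = 46·23 + 22 = 1080, q_2 = 46·1 + 1 = 47 → 1080/47
APPEND 30: p_3 = 30·1080 + 23 = 32423, q_3 = 30·47 + 1 = 1411 → 32423/1411
APPEND 33: p_4 = 33·32423 + 1080 = 1071039, q_4 = 33·1411 + 47 = 46610 → 1071039/46610

22/1
23/1
1080/47
1071039/46610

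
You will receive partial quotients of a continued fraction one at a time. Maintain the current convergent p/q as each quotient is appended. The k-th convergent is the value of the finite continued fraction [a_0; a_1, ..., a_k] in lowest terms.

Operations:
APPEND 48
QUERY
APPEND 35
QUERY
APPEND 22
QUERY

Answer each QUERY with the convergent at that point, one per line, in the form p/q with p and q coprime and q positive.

APPEND 48: p_0 = 48·1 + 0 = 48, q_0 = 48·0 + 1 = 1 → 48/1
APPEND 35: p_1 = 35·48 + 1 = 1681, q_1 = 35·1 + 0 = 35 → 1681/35
APPEND 22: p_2 = 22·1681 + 48 = 37030, q_2 = 22·35 + 1 = 771 → 37030/771

48/1
1681/35
37030/771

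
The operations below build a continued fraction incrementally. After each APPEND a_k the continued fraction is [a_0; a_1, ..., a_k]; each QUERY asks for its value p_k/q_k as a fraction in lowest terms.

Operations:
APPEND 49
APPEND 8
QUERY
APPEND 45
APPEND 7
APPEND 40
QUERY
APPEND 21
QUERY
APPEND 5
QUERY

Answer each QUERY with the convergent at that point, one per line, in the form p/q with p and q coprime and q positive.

APPEND 49: p_0 = 49·1 + 0 = 49, q_0 = 49·0 + 1 = 1 → 49/1
APPEND 8: p_1 = 8·49 + 1 = 393, q_1 = 8·1 + 0 = 8 → 393/8
APPEND 45: p_2 = 45·393 + 49 = 17734, q_2 = 45·8 + 1 = 361 → 17734/361
APPEND 7: p_3 = 7·17734 + 393 = 124531, q_3 = 7·361 + 8 = 2535 → 124531/2535
APPEND 40: p_4 = 40·124531 + 17734 = 4998974, q_4 = 40·2535 + 361 = 101761 → 4998974/101761
APPEND 21: p_5 = 21·4998974 + 124531 = 105102985, q_5 = 21·101761 + 2535 = 2139516 → 105102985/2139516
APPEND 5: p_6 = 5·105102985 + 4998974 = 530513899, q_6 = 5·2139516 + 101761 = 10799341 → 530513899/10799341

393/8
4998974/101761
105102985/2139516
530513899/10799341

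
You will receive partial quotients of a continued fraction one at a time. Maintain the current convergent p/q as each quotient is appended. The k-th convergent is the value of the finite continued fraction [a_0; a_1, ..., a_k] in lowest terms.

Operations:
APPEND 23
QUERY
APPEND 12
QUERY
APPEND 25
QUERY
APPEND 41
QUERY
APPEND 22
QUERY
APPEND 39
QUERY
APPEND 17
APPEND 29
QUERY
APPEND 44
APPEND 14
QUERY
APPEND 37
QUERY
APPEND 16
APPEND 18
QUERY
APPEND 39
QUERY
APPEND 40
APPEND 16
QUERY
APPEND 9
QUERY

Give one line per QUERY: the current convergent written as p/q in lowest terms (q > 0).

APPEND 23: p_0 = 23·1 + 0 = 23, q_0 = 23·0 + 1 = 1 → 23/1
APPEND 12: p_1 = 12·23 + 1 = 277, q_1 = 12·1 + 0 = 12 → 277/12
APPEND 25: p_2 = 25·277 + 23 = 6948, q_2 = 25·12 + 1 = 301 → 6948/301
APPEND 41: p_3 = 41·6948 + 277 = 285145, q_3 = 41·301 + 12 = 12353 → 285145/12353
APPEND 22: p_4 = 22·285145 + 6948 = 6280138, q_4 = 22·12353 + 301 = 272067 → 6280138/272067
APPEND 39: p_5 = 39·6280138 + 285145 = 245210527, q_5 = 39·272067 + 12353 = 10622966 → 245210527/10622966
APPEND 17: p_6 = 17·245210527 + 6280138 = 4174859097, q_6 = 17·10622966 + 272067 = 180862489 → 4174859097/180862489
APPEND 29: p_7 = 29·4174859097 + 245210527 = 121316124340, q_7 = 29·180862489 + 10622966 = 5255635147 → 121316124340/5255635147
APPEND 44: p_8 = 44·121316124340 + 4174859097 = 5342084330057, q_8 = 44·5255635147 + 180862489 = 231428808957 → 5342084330057/231428808957
APPEND 14: p_9 = 14·5342084330057 + 121316124340 = 74910496745138, q_9 = 14·231428808957 + 5255635147 = 3245258960545 → 74910496745138/3245258960545
APPEND 37: p_10 = 37·74910496745138 + 5342084330057 = 2777030463900163, q_10 = 37·3245258960545 + 231428808957 = 120306010349122 → 2777030463900163/120306010349122
APPEND 16: p_11 = 16·2777030463900163 + 74910496745138 = 44507397919147746, q_11 = 16·120306010349122 + 3245258960545 = 1928141424546497 → 44507397919147746/1928141424546497
APPEND 18: p_12 = 18·44507397919147746 + 2777030463900163 = 803910193008559591, q_12 = 18·1928141424546497 + 120306010349122 = 34826851652186068 → 803910193008559591/34826851652186068
APPEND 39: p_13 = 39·803910193008559591 + 44507397919147746 = 31397004925252971795, q_13 = 39·34826851652186068 + 1928141424546497 = 1360175355859803149 → 31397004925252971795/1360175355859803149
APPEND 40: p_14 = 40·31397004925252971795 + 803910193008559591 = 1256684107203127431391, q_14 = 40·1360175355859803149 + 34826851652186068 = 54441841086044312028 → 1256684107203127431391/54441841086044312028
APPEND 16: p_15 = 16·1256684107203127431391 + 31397004925252971795 = 20138342720175291874051, q_15 = 16·54441841086044312028 + 1360175355859803149 = 872429632732568795597 → 20138342720175291874051/872429632732568795597
APPEND 9: p_16 = 9·20138342720175291874051 + 1256684107203127431391 = 182501768588780754297850, q_16 = 9·872429632732568795597 + 54441841086044312028 = 7906308535679163472401 → 182501768588780754297850/7906308535679163472401

23/1
277/12
6948/301
285145/12353
6280138/272067
245210527/10622966
121316124340/5255635147
74910496745138/3245258960545
2777030463900163/120306010349122
803910193008559591/34826851652186068
31397004925252971795/1360175355859803149
20138342720175291874051/872429632732568795597
182501768588780754297850/7906308535679163472401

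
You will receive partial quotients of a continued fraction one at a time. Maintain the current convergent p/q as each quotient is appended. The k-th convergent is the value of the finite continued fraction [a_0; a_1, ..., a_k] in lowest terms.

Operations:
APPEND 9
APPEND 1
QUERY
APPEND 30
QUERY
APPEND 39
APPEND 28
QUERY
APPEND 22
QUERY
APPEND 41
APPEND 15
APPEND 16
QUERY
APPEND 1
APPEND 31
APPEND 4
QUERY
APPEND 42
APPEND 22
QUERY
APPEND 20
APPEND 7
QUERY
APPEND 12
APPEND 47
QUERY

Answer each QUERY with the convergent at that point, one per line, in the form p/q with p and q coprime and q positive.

APPEND 9: p_0 = 9·1 + 0 = 9, q_0 = 9·0 + 1 = 1 → 9/1
APPEND 1: p_1 = 1·9 + 1 = 10, q_1 = 1·1 + 0 = 1 → 10/1
APPEND 30: p_2 = 30·10 + 9 = 309, q_2 = 30·1 + 1 = 31 → 309/31
APPEND 39: p_3 = 39·309 + 10 = 12061, q_3 = 39·31 + 1 = 1210 → 12061/1210
APPEND 28: p_4 = 28·12061 + 309 = 338017, q_4 = 28·1210 + 31 = 33911 → 338017/33911
APPEND 22: p_5 = 22·338017 + 12061 = 7448435, q_5 = 22·33911 + 1210 = 747252 → 7448435/747252
APPEND 41: p_6 = 41·7448435 + 338017 = 305723852, q_6 = 41·747252 + 33911 = 30671243 → 305723852/30671243
APPEND 15: p_7 = 15·305723852 + 7448435 = 4593306215, q_7 = 15·30671243 + 747252 = 460815897 → 4593306215/460815897
APPEND 16: p_8 = 16·4593306215 + 305723852 = 73798623292, q_8 = 16·460815897 + 30671243 = 7403725595 → 73798623292/7403725595
APPEND 1: p_9 = 1·73798623292 + 4593306215 = 78391929507, q_9 = 1·7403725595 + 460815897 = 7864541492 → 78391929507/7864541492
APPEND 31: p_10 = 31·78391929507 + 73798623292 = 2503948438009, q_10 = 31·7864541492 + 7403725595 = 251204511847 → 2503948438009/251204511847
APPEND 4: p_11 = 4·2503948438009 + 78391929507 = 10094185681543, q_11 = 4·251204511847 + 7864541492 = 1012682588880 → 10094185681543/1012682588880
APPEND 42: p_12 = 42·10094185681543 + 2503948438009 = 426459747062815, q_12 = 42·1012682588880 + 251204511847 = 42783873244807 → 426459747062815/42783873244807
APPEND 22: p_13 = 22·426459747062815 + 10094185681543 = 9392208621063473, q_13 = 22·42783873244807 + 1012682588880 = 942257893974634 → 9392208621063473/942257893974634
APPEND 20: p_14 = 20·9392208621063473 + 426459747062815 = 188270632168332275, q_14 = 20·942257893974634 + 42783873244807 = 18887941752737487 → 188270632168332275/18887941752737487
APPEND 7: p_15 = 7·188270632168332275 + 9392208621063473 = 1327286633799389398, q_15 = 7·18887941752737487 + 942257893974634 = 133157850163137043 → 1327286633799389398/133157850163137043
APPEND 12: p_16 = 12·1327286633799389398 + 188270632168332275 = 16115710237761005051, q_16 = 12·133157850163137043 + 18887941752737487 = 1616782143710382003 → 16115710237761005051/1616782143710382003
APPEND 47: p_17 = 47·16115710237761005051 + 1327286633799389398 = 758765667808566626795, q_17 = 47·1616782143710382003 + 133157850163137043 = 76121918604551091184 → 758765667808566626795/76121918604551091184

10/1
309/31
338017/33911
7448435/747252
73798623292/7403725595
10094185681543/1012682588880
9392208621063473/942257893974634
1327286633799389398/133157850163137043
758765667808566626795/76121918604551091184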